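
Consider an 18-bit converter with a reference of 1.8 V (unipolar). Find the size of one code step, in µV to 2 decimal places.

Full-scale span = 1.8 V.
LSB = 1.8 / 2^18 = 1.8 / 262144 = 6.86646e-06 V = 6.87 µV.

6.87 µV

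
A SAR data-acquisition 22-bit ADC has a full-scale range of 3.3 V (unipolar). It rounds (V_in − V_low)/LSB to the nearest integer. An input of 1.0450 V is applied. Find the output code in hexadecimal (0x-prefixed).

code 0x144444 (decimal 1328196)

LSB = 3.3 V / 4194304 = 0.79 µV.
(V_in − V_low)/LSB = (1.0450 − 0) / 7.86781e-07 = 1328196.267.
Round → code 1328196.
In hexadecimal (0x-prefixed): 0x144444.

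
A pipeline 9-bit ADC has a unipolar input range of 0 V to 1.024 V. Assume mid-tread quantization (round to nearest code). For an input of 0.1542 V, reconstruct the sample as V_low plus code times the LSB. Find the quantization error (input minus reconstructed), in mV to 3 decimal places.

0.200 mV

LSB = 1.024/2^9 = 2.000 mV.
(0.1542 − 0)/0.002 = 77.1000; round gives code 77.
V_rec = 0 + 77·0.002 = 0.154 V.
Difference: 0.0002 V → 0.200 mV.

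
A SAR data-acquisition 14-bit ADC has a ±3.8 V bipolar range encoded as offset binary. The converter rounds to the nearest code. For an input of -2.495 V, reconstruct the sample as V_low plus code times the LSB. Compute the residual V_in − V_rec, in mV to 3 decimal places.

LSB = 7.6/2^14 = 463.87 µV.
(-2.495 − (−3.8))/0.000463867 = 2813.3053; round gives code 2813.
Reconstructed: -2.4951416 V.
V_in − V_rec = 0.000141602 V = 0.142 mV.

0.142 mV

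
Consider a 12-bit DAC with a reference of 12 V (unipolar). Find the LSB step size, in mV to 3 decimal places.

Full-scale span = 12 V.
LSB = 12 / 2^12 = 12 / 4096 = 0.00292969 V = 2.930 mV.

2.930 mV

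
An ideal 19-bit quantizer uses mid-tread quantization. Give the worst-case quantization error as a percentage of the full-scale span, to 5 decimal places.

0.00010 %

Rounding → worst-case error = ½ LSB = V_FS/2^20, so 100/1048576 = 9.53674e-05 % of full scale.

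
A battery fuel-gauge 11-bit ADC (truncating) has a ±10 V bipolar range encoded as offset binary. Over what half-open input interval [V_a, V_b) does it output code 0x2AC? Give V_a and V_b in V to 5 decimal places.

[-3.32031 V, -3.31055 V)

LSB = 20/2^11 = 9.766 mV.
Code 0x2AC = 684 decimal.
V_a = V_low + 684·LSB = -3.32031 V; V_b = V_low + 685·LSB = -3.31055 V.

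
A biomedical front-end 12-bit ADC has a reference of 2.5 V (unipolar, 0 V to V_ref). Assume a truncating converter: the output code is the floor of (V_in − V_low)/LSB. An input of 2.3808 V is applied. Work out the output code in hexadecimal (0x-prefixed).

Full-scale span = 2.5 V; LSB = 2.5/2^12 = 0.610 mV.
(V_in − V_low)/LSB = (2.3808 − 0) / 0.000610352 = 3900.703.
So the output code is 3900.
In hexadecimal (0x-prefixed): 0xF3C.

code 0xF3C (decimal 3900)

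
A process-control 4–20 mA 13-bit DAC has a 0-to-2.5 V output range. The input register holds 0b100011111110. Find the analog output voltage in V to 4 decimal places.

LSB = 2.5 V / 2^13 = 305.18 µV.
Code 0b100011111110 = 2302 decimal.
V_out = 0 + 2302 × 0.000305176 V = 0.702515 V.

0.7025 V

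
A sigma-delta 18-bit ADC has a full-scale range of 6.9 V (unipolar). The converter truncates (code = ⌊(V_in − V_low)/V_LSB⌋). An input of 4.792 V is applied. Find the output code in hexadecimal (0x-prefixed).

code 0x2C729 (decimal 182057)

LSB = 6.9 V / 262144 = 26.32 µV.
(V_in − V_low)/LSB = (4.792 − 0) / 2.63214e-05 = 182057.108.
So the output code is 182057.
In hexadecimal (0x-prefixed): 0x2C729.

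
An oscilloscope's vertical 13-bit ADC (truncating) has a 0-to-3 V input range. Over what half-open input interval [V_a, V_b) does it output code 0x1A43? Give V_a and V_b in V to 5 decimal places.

[2.46204 V, 2.46240 V)

LSB = 3/2^13 = 366.21 µV.
Code 0x1A43 = 6723 decimal.
V_a = V_low + 6723·LSB = 2.46204 V; V_b = V_low + 6724·LSB = 2.4624 V.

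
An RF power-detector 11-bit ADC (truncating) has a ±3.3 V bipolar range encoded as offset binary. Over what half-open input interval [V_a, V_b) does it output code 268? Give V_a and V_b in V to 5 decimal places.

LSB = 6.6/2^11 = 3.223 mV.
V_a = V_low + 268·LSB = -2.43633 V; V_b = V_low + 269·LSB = -2.43311 V.

[-2.43633 V, -2.43311 V)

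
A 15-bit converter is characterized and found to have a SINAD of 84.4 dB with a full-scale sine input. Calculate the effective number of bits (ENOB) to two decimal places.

ENOB = (SINAD − 1.76) / 6.02 = (84.4 − 1.76)/6.02 = 13.728.

13.73 bits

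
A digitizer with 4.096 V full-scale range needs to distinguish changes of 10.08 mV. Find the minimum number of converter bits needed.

9 bits

Number of steps required ≥ 4.096 V / 10.08 mV = 406.35.
Need 2^N ≥ 406.35; 2^8 = 256, 2^9 = 512.
Minimum N = 9.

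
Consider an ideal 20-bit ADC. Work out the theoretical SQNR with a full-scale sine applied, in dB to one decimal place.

SNR ≈ 6.02·N + 1.76 dB = 6.02·20 + 1.76 = 122.16 dB.

122.2 dB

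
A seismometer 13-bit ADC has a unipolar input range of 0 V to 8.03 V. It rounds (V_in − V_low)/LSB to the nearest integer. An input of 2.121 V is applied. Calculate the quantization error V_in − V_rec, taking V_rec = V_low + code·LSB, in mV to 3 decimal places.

LSB = 8.03/2^13 = 0.980 mV.
(2.121 − 0)/0.000980225 = 2163.7898; round gives code 2164.
Reconstructed: 2.1212061 V.
V_in − V_rec = -0.000206055 V = -0.206 mV.

-0.206 mV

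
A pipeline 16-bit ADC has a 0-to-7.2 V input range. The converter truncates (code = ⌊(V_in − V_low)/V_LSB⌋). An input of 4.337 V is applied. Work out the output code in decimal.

LSB = 7.2 V / 65536 = 109.86 µV.
Input sits at 39476.338 steps above V_low.
⌊·⌋(39476.338) = 39476.

code 39476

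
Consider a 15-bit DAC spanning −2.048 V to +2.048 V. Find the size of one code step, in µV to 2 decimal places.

125.00 µV

Full-scale span = 4.096 V.
LSB = 4.096 / 2^15 = 4.096 / 32768 = 0.000125 V = 125.00 µV.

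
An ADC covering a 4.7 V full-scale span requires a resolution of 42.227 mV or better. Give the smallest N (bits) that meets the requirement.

Number of steps required ≥ 4.7 V / 42.227 mV = 111.30.
Need 2^N ≥ 111.30; 2^6 = 64, 2^7 = 128.
Minimum N = 7.

7 bits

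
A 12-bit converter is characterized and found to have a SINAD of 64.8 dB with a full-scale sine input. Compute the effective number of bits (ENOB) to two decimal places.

ENOB = (SINAD − 1.76) / 6.02 = (64.8 − 1.76)/6.02 = 10.472.

10.47 bits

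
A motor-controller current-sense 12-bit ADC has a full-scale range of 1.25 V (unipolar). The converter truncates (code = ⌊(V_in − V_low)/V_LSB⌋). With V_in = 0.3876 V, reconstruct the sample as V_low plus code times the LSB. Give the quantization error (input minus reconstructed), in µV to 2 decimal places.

26.76 µV

LSB = 1.25/2^12 = 305.18 µV.
Scaled input = 1270.0877 LSBs, so code = 1270.
Code 1270 maps back to 0 + 1270×0.000305176 V = 0.38757324 V.
V_in − V_rec = 2.67578e-05 V = 26.76 µV.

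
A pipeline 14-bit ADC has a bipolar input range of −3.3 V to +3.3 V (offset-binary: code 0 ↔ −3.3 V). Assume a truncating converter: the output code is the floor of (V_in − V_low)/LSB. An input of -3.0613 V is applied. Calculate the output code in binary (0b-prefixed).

LSB = 6.6 V / 16384 = 402.83 µV.
Input sits at 592.555 steps above V_low.
So the output code is 592.
In binary (0b-prefixed): 0b1001010000.

code 0b1001010000 (decimal 592)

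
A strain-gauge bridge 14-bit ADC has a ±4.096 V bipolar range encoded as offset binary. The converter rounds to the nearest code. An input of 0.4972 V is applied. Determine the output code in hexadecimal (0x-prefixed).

Full-scale span = 8.192 V; LSB = 8.192/2^14 = 0.500 mV.
Input sits at 9186.400 steps above V_low.
round(9186.400) = 9186.
In hexadecimal (0x-prefixed): 0x23E2.

code 0x23E2 (decimal 9186)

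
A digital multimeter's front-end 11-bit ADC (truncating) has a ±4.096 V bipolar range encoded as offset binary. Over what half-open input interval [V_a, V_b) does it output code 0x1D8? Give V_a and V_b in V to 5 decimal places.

LSB = 8.192/2^11 = 4.000 mV.
Code 0x1D8 = 472 decimal.
V_a = V_low + 472·LSB = -2.208 V; V_b = V_low + 473·LSB = -2.204 V.

[-2.20800 V, -2.20400 V)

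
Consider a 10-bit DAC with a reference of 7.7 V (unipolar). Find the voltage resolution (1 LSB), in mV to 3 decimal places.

7.520 mV

Full-scale span = 7.7 V.
LSB = 7.7 / 2^10 = 7.7 / 1024 = 0.00751953 V = 7.520 mV.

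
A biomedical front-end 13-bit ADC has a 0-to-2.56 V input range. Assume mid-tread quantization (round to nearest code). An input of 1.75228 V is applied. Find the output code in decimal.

code 5607

LSB = 2.56 V / 8192 = 312.50 µV.
(V_in − V_low)/LSB = (1.75228 − 0) / 0.0003125 = 5607.296.
round(5607.296) = 5607.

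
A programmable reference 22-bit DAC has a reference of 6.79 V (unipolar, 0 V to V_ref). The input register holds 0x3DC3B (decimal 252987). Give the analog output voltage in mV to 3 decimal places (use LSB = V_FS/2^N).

409.551 mV

LSB = 6.79 V / 2^22 = 1.62 µV.
Code 0x3DC3B = 252987 decimal.
V_out = 0 + 252987 × 1.61886e-06 V = 0.409551 V.
= 409.551 mV.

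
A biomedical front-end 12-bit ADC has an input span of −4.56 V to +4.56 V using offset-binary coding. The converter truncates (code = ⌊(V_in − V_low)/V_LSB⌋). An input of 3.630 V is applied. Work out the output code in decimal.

code 3678

With 4096 levels over 9.12 V, one step is 2.227 mV.
(3.630 − (−4.56)) / 0.00222656 = 3678.316 LSBs.
So the output code is 3678.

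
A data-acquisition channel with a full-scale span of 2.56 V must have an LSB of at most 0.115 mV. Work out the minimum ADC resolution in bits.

Number of steps required ≥ 2.56 V / 0.115 mV = 22260.87.
Need 2^N ≥ 22260.87; 2^14 = 16384, 2^15 = 32768.
Minimum N = 15.

15 bits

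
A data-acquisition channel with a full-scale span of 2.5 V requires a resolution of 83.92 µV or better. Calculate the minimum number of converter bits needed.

15 bits

Number of steps required ≥ 2.5 V / 83.92 µV = 29790.28.
Need 2^N ≥ 29790.28; 2^14 = 16384, 2^15 = 32768.
Minimum N = 15.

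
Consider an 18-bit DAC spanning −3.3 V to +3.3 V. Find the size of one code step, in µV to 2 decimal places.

25.18 µV

Full-scale span = 6.6 V.
LSB = 6.6 / 2^18 = 6.6 / 262144 = 2.5177e-05 V = 25.18 µV.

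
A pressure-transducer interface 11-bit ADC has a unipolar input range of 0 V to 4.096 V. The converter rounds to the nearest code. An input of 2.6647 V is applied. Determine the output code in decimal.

code 1332

LSB = 4.096 V / 2048 = 2.000 mV.
Input sits at 1332.350 steps above V_low.
round(1332.350) = 1332.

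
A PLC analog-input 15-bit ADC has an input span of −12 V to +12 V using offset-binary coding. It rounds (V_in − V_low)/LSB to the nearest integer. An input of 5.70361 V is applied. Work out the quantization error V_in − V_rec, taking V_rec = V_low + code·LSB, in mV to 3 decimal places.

LSB = 24/2^15 = 0.732 mV.
(5.70361 − (−12))/0.000732422 = 24171.3289; round gives code 24171.
V_rec = (−12) + 24171·0.000732422 = 5.7033691 V.
Error = 5.70361 − 5.7033691 = 0.000240859 V = 0.241 mV.

0.241 mV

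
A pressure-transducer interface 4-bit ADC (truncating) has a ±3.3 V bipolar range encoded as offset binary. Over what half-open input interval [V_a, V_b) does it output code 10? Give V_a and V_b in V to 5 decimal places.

[0.82500 V, 1.23750 V)

LSB = 6.6/2^4 = 412.500 mV.
V_a = V_low + 10·LSB = 0.825 V; V_b = V_low + 11·LSB = 1.2375 V.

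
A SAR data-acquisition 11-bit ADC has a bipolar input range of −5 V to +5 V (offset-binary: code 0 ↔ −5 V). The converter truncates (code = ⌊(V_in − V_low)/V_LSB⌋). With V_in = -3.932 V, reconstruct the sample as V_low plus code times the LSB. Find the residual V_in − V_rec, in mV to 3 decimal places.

3.547 mV

One LSB is 10 V / 2048 = 4.883 mV.
(-3.932 − (−5))/0.00488281 = 218.7264; ⌊·⌋ gives code 218.
V_rec = (−5) + 218·0.00488281 = -3.9355469 V.
Difference: 0.00354688 V → 3.547 mV.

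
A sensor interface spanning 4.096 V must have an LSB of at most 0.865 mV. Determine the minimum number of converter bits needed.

13 bits

Number of steps required ≥ 4.096 V / 0.865 mV = 4735.26.
Need 2^N ≥ 4735.26; 2^12 = 4096, 2^13 = 8192.
Minimum N = 13.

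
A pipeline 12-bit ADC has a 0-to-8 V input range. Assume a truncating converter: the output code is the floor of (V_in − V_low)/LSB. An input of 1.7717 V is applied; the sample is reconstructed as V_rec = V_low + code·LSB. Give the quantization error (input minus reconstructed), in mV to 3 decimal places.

0.216 mV

One LSB is 8 V / 4096 = 1.953 mV.
(1.7717 − 0)/0.00195312 = 907.1104; ⌊·⌋ gives code 907.
V_rec = 0 + 907·0.00195312 = 1.7714844 V.
Error = 1.7717 − 1.7714844 = 0.000215625 V = 0.216 mV.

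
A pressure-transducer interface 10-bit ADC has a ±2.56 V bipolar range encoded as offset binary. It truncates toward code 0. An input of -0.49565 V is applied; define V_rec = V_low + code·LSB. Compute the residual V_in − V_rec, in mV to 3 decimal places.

Step size: 5.12 V ÷ 2^10 = 5.000 mV.
(V_in − V_low)/LSB = (-0.49565 − (−2.56))/0.005 = 412.8700 → code 412 (floor).
Reconstructed: -0.5 V.
V_in − V_rec = 0.00435 V = 4.350 mV.

4.350 mV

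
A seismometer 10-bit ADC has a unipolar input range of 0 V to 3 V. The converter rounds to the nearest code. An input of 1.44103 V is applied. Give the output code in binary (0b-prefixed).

With 1024 levels over 3 V, one step is 2.930 mV.
(V_in − V_low)/LSB = (1.44103 − 0) / 0.00292969 = 491.872.
So the output code is 492.
In binary (0b-prefixed): 0b111101100.

code 0b111101100 (decimal 492)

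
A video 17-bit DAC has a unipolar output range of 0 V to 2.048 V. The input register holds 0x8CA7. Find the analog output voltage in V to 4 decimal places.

0.5626 V

LSB = 2.048 V / 2^17 = 15.62 µV.
Code 0x8CA7 = 36007 decimal.
V_out = 0 + 36007 × 1.5625e-05 V = 0.562609 V.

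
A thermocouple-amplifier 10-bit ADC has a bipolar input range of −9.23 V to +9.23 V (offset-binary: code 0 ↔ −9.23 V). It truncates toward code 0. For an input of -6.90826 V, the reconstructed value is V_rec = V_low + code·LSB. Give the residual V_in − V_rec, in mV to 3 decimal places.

14.240 mV

LSB = 18.46/2^10 = 18.027 mV.
(-6.90826 − (−9.23))/0.0180273 = 128.7899; ⌊·⌋ gives code 128.
Reconstructed: -6.9225 V.
Error = -6.90826 − (−6.9225) = 0.01424 V = 14.240 mV.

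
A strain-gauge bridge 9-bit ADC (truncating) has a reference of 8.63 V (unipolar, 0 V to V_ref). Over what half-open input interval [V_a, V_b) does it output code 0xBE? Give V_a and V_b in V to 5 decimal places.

[3.20254 V, 3.21939 V)

LSB = 8.63/2^9 = 16.855 mV.
Code 0xBE = 190 decimal.
V_a = V_low + 190·LSB = 3.20254 V; V_b = V_low + 191·LSB = 3.21939 V.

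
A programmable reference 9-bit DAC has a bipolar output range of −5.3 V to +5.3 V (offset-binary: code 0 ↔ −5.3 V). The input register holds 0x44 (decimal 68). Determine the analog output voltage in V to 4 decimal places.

-3.8922 V

LSB = 10.6 V / 2^9 = 20.703 mV.
Code 0x44 = 68 decimal.
V_out = (−5.3) + 68 × 0.0207031 V = -3.89219 V.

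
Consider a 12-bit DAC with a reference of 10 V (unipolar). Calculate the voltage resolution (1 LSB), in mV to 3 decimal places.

Full-scale span = 10 V.
LSB = 10 / 2^12 = 10 / 4096 = 0.00244141 V = 2.441 mV.

2.441 mV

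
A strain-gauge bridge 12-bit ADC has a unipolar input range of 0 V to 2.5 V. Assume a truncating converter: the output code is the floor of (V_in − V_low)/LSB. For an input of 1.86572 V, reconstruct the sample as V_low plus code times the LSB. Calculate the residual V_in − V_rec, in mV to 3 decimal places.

Step size: 2.5 V ÷ 2^12 = 0.610 mV.
(1.86572 − 0)/0.000610352 = 3056.7956; ⌊·⌋ gives code 3056.
Reconstructed: 1.8652344 V.
Error = 1.86572 − 1.8652344 = 0.000485625 V = 0.486 mV.

0.486 mV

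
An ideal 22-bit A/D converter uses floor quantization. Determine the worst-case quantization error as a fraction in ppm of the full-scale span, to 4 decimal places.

Truncating → worst-case error = 1 LSB = V_FS/2^22, so 1e+06/4194304 = 0.238419 ppm of full scale.

0.2384 ppm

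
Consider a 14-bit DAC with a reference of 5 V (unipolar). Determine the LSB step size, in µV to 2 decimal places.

Full-scale span = 5 V.
LSB = 5 / 2^14 = 5 / 16384 = 0.000305176 V = 305.18 µV.

305.18 µV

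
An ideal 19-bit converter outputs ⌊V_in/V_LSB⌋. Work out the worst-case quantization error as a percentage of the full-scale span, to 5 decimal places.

0.00019 %

Truncating → worst-case error = 1 LSB = V_FS/2^19, so 100/524288 = 0.000190735 % of full scale.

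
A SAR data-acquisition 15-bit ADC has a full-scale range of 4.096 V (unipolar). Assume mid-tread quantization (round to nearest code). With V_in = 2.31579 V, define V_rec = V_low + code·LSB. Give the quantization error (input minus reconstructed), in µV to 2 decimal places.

Step size: 4.096 V ÷ 2^15 = 125.00 µV.
(V_in − V_low)/LSB = (2.31579 − 0)/0.000125 = 18526.3200 → code 18526 (round).
Code 18526 maps back to 0 + 18526×0.000125 V = 2.31575 V.
V_in − V_rec = 4e-05 V = 40.00 µV.

40.00 µV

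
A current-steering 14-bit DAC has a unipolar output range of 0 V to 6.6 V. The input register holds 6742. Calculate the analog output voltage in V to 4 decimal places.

LSB = 6.6 V / 2^14 = 402.83 µV.
V_out = 0 + 6742 × 0.000402832 V = 2.71589 V.

2.7159 V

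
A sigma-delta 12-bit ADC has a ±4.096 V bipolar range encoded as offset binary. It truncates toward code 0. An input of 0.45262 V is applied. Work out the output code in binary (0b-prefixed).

Full-scale span = 8.192 V; LSB = 8.192/2^12 = 2.000 mV.
(0.45262 − (−4.096)) / 0.002 = 2274.310 LSBs.
⌊·⌋(2274.310) = 2274.
In binary (0b-prefixed): 0b100011100010.

code 0b100011100010 (decimal 2274)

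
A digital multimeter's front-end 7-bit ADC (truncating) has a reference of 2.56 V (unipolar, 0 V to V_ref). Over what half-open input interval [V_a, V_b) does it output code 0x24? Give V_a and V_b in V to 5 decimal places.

[0.72000 V, 0.74000 V)

LSB = 2.56/2^7 = 20.000 mV.
Code 0x24 = 36 decimal.
V_a = V_low + 36·LSB = 0.72 V; V_b = V_low + 37·LSB = 0.74 V.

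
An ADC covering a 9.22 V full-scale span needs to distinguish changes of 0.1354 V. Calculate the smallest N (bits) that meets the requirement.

Number of steps required ≥ 9.22 V / 0.1354 V = 68.09.
Need 2^N ≥ 68.09; 2^6 = 64, 2^7 = 128.
Minimum N = 7.

7 bits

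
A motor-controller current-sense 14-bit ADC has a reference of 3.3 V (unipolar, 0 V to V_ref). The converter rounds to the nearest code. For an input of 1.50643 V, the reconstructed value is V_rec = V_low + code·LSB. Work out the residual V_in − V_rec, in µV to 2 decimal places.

One LSB is 3.3 V / 16384 = 201.42 µV.
Scaled input = 7479.1967 LSBs, so code = 7479.
Code 7479 maps back to 0 + 7479×0.000201416 V = 1.5063904 V.
V_in − V_rec = 3.96191e-05 V = 39.62 µV.

39.62 µV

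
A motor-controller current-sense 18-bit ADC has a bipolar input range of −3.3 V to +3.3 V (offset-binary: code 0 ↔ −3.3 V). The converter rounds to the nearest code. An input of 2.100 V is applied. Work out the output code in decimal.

code 214481

LSB = 6.6 V / 262144 = 25.18 µV.
(V_in − V_low)/LSB = (2.100 − (−3.3)) / 2.5177e-05 = 214481.455.
Round → code 214481.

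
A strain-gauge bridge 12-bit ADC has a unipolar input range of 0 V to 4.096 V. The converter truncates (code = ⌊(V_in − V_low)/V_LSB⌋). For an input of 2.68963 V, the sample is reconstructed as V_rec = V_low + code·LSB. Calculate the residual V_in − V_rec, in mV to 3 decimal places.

0.630 mV

LSB = 4.096/2^12 = 1.000 mV.
(2.68963 − 0)/0.001 = 2689.6300; ⌊·⌋ gives code 2689.
V_rec = 0 + 2689·0.001 = 2.689 V.
Difference: 0.00063 V → 0.630 mV.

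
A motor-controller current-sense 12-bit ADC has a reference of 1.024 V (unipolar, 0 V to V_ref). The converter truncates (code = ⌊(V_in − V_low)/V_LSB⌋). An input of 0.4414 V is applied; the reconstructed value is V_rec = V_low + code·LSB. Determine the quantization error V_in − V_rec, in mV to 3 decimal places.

LSB = 1.024/2^12 = 250.00 µV.
(V_in − V_low)/LSB = (0.4414 − 0)/0.00025 = 1765.6000 → code 1765 (floor).
Reconstructed: 0.44125 V.
Error = 0.4414 − 0.44125 = 0.00015 V = 0.150 mV.

0.150 mV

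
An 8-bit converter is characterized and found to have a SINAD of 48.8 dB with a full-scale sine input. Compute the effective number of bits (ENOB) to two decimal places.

ENOB = (SINAD − 1.76) / 6.02 = (48.8 − 1.76)/6.02 = 7.814.

7.81 bits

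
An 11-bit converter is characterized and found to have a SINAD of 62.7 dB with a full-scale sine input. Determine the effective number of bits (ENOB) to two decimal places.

ENOB = (SINAD − 1.76) / 6.02 = (62.7 − 1.76)/6.02 = 10.123.

10.12 bits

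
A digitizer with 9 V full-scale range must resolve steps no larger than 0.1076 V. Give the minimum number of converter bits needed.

7 bits

Number of steps required ≥ 9 V / 0.1076 V = 83.64.
Need 2^N ≥ 83.64; 2^6 = 64, 2^7 = 128.
Minimum N = 7.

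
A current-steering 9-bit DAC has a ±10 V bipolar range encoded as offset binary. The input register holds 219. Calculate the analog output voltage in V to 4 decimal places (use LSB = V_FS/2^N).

-1.4453 V

LSB = 20 V / 2^9 = 39.062 mV.
V_out = (−10) + 219 × 0.0390625 V = -1.44531 V.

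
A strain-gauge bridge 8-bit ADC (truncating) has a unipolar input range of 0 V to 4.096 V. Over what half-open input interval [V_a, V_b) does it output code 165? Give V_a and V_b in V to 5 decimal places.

LSB = 4.096/2^8 = 16.000 mV.
V_a = V_low + 165·LSB = 2.64 V; V_b = V_low + 166·LSB = 2.656 V.

[2.64000 V, 2.65600 V)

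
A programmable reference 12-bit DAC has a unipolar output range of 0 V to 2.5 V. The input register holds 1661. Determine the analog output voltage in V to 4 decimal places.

1.0138 V

LSB = 2.5 V / 2^12 = 0.610 mV.
V_out = 0 + 1661 × 0.000610352 V = 1.01379 V.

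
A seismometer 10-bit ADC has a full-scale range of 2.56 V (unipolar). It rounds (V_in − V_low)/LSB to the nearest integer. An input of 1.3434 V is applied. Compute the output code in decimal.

code 537

With 1024 levels over 2.56 V, one step is 2.500 mV.
Input sits at 537.360 steps above V_low.
So the output code is 537.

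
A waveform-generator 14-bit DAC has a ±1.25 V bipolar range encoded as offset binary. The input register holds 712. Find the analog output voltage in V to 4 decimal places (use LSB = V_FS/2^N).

-1.1414 V

LSB = 2.5 V / 2^14 = 152.59 µV.
V_out = (−1.25) + 712 × 0.000152588 V = -1.14136 V.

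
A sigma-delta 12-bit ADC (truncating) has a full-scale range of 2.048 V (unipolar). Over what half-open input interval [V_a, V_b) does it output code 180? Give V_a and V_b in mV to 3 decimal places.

LSB = 2.048/2^12 = 0.500 mV.
V_a = V_low + 180·LSB = 0.09 V; V_b = V_low + 181·LSB = 0.0905 V.

[90.000 mV, 90.500 mV)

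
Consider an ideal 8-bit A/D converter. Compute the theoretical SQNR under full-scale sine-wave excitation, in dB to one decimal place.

49.9 dB

SNR ≈ 6.02·N + 1.76 dB = 6.02·8 + 1.76 = 49.92 dB.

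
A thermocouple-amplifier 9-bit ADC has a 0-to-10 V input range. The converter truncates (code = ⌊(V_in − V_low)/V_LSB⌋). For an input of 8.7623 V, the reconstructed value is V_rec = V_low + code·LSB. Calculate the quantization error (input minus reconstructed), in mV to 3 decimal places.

12.300 mV

One LSB is 10 V / 512 = 19.531 mV.
(V_in − V_low)/LSB = (8.7623 − 0)/0.0195312 = 448.6298 → code 448 (floor).
V_rec = 0 + 448·0.0195312 = 8.75 V.
V_in − V_rec = 0.0123 V = 12.300 mV.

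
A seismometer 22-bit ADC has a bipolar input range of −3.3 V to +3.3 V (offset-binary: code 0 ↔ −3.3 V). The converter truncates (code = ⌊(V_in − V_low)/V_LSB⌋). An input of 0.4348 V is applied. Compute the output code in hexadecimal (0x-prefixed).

code 0x24375B (decimal 2373467)

With 4194304 levels over 6.6 V, one step is 1.57 µV.
(0.4348 − (−3.3)) / 1.57356e-06 = 2373467.664 LSBs.
So the output code is 2373467.
In hexadecimal (0x-prefixed): 0x24375B.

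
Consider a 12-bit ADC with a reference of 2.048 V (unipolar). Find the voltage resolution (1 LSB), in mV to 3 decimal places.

Full-scale span = 2.048 V.
LSB = 2.048 / 2^12 = 2.048 / 4096 = 0.0005 V = 0.500 mV.

0.500 mV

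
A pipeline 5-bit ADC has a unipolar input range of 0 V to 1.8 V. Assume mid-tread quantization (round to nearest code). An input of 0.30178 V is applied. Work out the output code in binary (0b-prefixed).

code 0b101 (decimal 5)

Full-scale span = 1.8 V; LSB = 1.8/2^5 = 56.250 mV.
Input sits at 5.365 steps above V_low.
round(5.365) = 5.
In binary (0b-prefixed): 0b101.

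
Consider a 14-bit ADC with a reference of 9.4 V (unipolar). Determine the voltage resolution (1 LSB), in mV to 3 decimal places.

0.574 mV

Full-scale span = 9.4 V.
LSB = 9.4 / 2^14 = 9.4 / 16384 = 0.00057373 V = 0.574 mV.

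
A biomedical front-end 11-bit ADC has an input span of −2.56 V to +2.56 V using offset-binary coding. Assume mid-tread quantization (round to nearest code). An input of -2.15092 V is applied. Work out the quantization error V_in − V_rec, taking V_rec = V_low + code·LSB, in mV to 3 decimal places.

-0.920 mV

Step size: 5.12 V ÷ 2^11 = 2.500 mV.
(V_in − V_low)/LSB = (-2.15092 − (−2.56))/0.0025 = 163.6320 → code 164 (round).
Reconstructed: -2.15 V.
Error = -2.15092 − (−2.15) = -0.00092 V = -0.920 mV.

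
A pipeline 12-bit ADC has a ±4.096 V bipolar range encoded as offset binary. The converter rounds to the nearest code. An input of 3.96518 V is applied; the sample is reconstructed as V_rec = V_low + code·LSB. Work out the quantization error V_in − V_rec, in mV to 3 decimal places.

One LSB is 8.192 V / 4096 = 2.000 mV.
Scaled input = 4030.5900 LSBs, so code = 4031.
V_rec = (−4.096) + 4031·0.002 = 3.966 V.
V_in − V_rec = -0.00082 V = -0.820 mV.

-0.820 mV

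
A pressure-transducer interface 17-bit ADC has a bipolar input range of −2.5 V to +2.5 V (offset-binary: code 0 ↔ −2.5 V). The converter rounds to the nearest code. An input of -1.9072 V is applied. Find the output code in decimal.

code 15540

With 131072 levels over 5 V, one step is 38.15 µV.
Input sits at 15539.896 steps above V_low.
So the output code is 15540.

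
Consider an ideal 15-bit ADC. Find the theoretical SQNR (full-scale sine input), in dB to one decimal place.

92.1 dB

SNR ≈ 6.02·N + 1.76 dB = 6.02·15 + 1.76 = 92.06 dB.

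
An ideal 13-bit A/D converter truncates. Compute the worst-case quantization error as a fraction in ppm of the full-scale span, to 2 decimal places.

122.07 ppm

Truncating → worst-case error = 1 LSB = V_FS/2^13, so 1e+06/8192 = 122.07 ppm of full scale.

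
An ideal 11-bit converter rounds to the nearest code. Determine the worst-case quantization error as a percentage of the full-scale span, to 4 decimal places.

0.0244 %

Rounding → worst-case error = ½ LSB = V_FS/2^12, so 100/4096 = 0.0244141 % of full scale.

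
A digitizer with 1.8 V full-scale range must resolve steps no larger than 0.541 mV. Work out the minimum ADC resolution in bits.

12 bits

Number of steps required ≥ 1.8 V / 0.541 mV = 3327.17.
Need 2^N ≥ 3327.17; 2^11 = 2048, 2^12 = 4096.
Minimum N = 12.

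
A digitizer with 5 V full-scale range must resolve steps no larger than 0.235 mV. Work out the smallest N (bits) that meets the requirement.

15 bits

Number of steps required ≥ 5 V / 0.235 mV = 21276.60.
Need 2^N ≥ 21276.60; 2^14 = 16384, 2^15 = 32768.
Minimum N = 15.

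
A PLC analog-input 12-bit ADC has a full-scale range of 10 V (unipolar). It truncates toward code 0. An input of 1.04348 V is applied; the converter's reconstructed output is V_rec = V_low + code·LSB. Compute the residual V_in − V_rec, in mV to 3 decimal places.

1.000 mV

Step size: 10 V ÷ 2^12 = 2.441 mV.
(V_in − V_low)/LSB = (1.04348 − 0)/0.00244141 = 427.4094 → code 427 (floor).
V_rec = 0 + 427·0.00244141 = 1.0424805 V.
V_in − V_rec = 0.000999531 V = 1.000 mV.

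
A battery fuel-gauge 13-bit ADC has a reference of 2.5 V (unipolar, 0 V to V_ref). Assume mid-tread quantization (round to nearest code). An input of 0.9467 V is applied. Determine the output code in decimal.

code 3102

LSB = 2.5 V / 8192 = 305.18 µV.
(0.9467 − 0) / 0.000305176 = 3102.147 LSBs.
So the output code is 3102.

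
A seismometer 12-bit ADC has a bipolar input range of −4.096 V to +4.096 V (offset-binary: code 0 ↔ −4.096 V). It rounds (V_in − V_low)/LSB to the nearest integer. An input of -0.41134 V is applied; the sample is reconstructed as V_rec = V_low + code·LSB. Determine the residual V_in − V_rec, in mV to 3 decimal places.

0.660 mV

Step size: 8.192 V ÷ 2^12 = 2.000 mV.
(V_in − V_low)/LSB = (-0.41134 − (−4.096))/0.002 = 1842.3300 → code 1842 (round).
V_rec = (−4.096) + 1842·0.002 = -0.412 V.
Difference: 0.00066 V → 0.660 mV.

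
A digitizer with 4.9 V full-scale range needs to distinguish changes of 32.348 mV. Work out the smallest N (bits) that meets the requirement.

Number of steps required ≥ 4.9 V / 32.348 mV = 151.48.
Need 2^N ≥ 151.48; 2^7 = 128, 2^8 = 256.
Minimum N = 8.

8 bits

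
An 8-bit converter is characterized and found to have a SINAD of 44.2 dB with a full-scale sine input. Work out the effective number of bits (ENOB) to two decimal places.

7.05 bits

ENOB = (SINAD − 1.76) / 6.02 = (44.2 − 1.76)/6.02 = 7.050.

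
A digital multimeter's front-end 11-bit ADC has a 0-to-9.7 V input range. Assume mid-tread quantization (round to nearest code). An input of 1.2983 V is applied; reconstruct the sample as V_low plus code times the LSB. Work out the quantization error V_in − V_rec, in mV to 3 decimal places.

0.546 mV

Step size: 9.7 V ÷ 2^11 = 4.736 mV.
(V_in − V_low)/LSB = (1.2983 − 0)/0.00473633 = 274.1153 → code 274 (round).
V_rec = 0 + 274·0.00473633 = 1.2977539 V.
Error = 1.2983 − 1.2977539 = 0.000546094 V = 0.546 mV.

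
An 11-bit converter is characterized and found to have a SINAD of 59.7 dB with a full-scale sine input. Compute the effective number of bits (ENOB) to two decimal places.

9.62 bits

ENOB = (SINAD − 1.76) / 6.02 = (59.7 − 1.76)/6.02 = 9.625.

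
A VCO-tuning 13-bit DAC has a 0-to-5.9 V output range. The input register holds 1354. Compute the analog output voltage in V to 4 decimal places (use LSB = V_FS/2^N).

0.9752 V

LSB = 5.9 V / 2^13 = 0.720 mV.
V_out = 0 + 1354 × 0.000720215 V = 0.975171 V.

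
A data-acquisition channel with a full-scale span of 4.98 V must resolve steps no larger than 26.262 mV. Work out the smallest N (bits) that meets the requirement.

Number of steps required ≥ 4.98 V / 26.262 mV = 189.63.
Need 2^N ≥ 189.63; 2^7 = 128, 2^8 = 256.
Minimum N = 8.

8 bits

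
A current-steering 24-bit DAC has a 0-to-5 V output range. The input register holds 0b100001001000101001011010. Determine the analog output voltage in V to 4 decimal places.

LSB = 5 V / 2^24 = 0.30 µV.
Code 0b100001001000101001011010 = 8686170 decimal.
V_out = 0 + 8686170 × 2.98023e-07 V = 2.58868 V.

2.5887 V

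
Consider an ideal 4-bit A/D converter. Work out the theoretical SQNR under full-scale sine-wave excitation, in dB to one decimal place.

25.8 dB

SNR ≈ 6.02·N + 1.76 dB = 6.02·4 + 1.76 = 25.84 dB.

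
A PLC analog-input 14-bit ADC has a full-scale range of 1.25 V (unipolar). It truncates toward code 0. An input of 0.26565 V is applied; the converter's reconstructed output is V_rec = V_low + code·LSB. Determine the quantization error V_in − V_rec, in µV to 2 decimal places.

Step size: 1.25 V ÷ 2^14 = 76.29 µV.
(V_in − V_low)/LSB = (0.26565 − 0)/7.62939e-05 = 3481.9277 → code 3481 (floor).
V_rec = 0 + 3481·7.62939e-05 = 0.26557922 V.
Difference: 7.07764e-05 V → 70.78 µV.

70.78 µV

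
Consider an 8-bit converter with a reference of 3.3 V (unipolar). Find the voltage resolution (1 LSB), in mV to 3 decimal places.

12.891 mV

Full-scale span = 3.3 V.
LSB = 3.3 / 2^8 = 3.3 / 256 = 0.0128906 V = 12.891 mV.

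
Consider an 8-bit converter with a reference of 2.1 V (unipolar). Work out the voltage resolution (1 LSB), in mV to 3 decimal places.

Full-scale span = 2.1 V.
LSB = 2.1 / 2^8 = 2.1 / 256 = 0.00820313 V = 8.203 mV.

8.203 mV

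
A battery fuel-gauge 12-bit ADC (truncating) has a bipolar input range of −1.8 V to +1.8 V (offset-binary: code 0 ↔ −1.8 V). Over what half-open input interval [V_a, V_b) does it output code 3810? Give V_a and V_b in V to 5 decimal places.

LSB = 3.6/2^12 = 0.879 mV.
V_a = V_low + 3810·LSB = 1.54863 V; V_b = V_low + 3811·LSB = 1.54951 V.

[1.54863 V, 1.54951 V)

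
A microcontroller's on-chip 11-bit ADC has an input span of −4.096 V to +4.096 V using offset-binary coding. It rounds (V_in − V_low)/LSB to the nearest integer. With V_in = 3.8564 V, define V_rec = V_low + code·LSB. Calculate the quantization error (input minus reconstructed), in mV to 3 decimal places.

One LSB is 8.192 V / 2048 = 4.000 mV.
(3.8564 − (−4.096))/0.004 = 1988.1000; round gives code 1988.
Code 1988 maps back to (−4.096) + 1988×0.004 V = 3.856 V.
V_in − V_rec = 0.0004 V = 0.400 mV.

0.400 mV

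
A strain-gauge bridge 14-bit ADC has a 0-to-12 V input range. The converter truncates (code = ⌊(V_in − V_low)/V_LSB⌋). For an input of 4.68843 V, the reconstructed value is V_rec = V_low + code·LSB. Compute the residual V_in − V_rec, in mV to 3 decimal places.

0.198 mV

LSB = 12/2^14 = 0.732 mV.
(V_in − V_low)/LSB = (4.68843 − 0)/0.000732422 = 6401.2698 → code 6401 (floor).
Code 6401 maps back to 0 + 6401×0.000732422 V = 4.6882324 V.
V_in − V_rec = 0.000197578 V = 0.198 mV.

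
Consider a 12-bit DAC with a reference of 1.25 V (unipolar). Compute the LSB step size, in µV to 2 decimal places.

Full-scale span = 1.25 V.
LSB = 1.25 / 2^12 = 1.25 / 4096 = 0.000305176 V = 305.18 µV.

305.18 µV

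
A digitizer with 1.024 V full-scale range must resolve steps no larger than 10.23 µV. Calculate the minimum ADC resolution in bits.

17 bits

Number of steps required ≥ 1.024 V / 10.23 µV = 100097.75.
Need 2^N ≥ 100097.75; 2^16 = 65536, 2^17 = 131072.
Minimum N = 17.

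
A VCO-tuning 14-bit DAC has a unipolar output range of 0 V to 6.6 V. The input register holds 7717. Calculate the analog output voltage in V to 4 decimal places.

3.1087 V

LSB = 6.6 V / 2^14 = 402.83 µV.
V_out = 0 + 7717 × 0.000402832 V = 3.10865 V.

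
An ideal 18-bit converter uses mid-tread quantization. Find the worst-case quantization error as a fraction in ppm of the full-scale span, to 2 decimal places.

1.91 ppm

Rounding → worst-case error = ½ LSB = V_FS/2^19, so 1e+06/524288 = 1.90735 ppm of full scale.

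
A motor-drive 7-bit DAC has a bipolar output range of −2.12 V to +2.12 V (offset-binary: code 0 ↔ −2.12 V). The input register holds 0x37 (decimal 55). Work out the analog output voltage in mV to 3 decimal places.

LSB = 4.24 V / 2^7 = 33.125 mV.
Code 0x37 = 55 decimal.
V_out = (−2.12) + 55 × 0.033125 V = -0.298125 V.
= -298.125 mV.

-298.125 mV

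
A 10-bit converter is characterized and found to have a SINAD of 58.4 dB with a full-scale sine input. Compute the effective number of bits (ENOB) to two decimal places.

ENOB = (SINAD − 1.76) / 6.02 = (58.4 − 1.76)/6.02 = 9.409.

9.41 bits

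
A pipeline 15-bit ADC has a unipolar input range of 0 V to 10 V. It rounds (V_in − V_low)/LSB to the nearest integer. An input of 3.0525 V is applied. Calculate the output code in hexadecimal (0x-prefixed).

Full-scale span = 10 V; LSB = 10/2^15 = 305.18 µV.
Input sits at 10002.432 steps above V_low.
Round → code 10002.
In hexadecimal (0x-prefixed): 0x2712.

code 0x2712 (decimal 10002)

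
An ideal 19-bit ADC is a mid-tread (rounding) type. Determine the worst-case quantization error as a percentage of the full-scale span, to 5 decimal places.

0.00010 %

Rounding → worst-case error = ½ LSB = V_FS/2^20, so 100/1048576 = 9.53674e-05 % of full scale.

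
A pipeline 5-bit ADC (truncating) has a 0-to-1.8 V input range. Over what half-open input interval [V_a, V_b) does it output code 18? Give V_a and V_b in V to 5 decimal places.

LSB = 1.8/2^5 = 56.250 mV.
V_a = V_low + 18·LSB = 1.0125 V; V_b = V_low + 19·LSB = 1.06875 V.

[1.01250 V, 1.06875 V)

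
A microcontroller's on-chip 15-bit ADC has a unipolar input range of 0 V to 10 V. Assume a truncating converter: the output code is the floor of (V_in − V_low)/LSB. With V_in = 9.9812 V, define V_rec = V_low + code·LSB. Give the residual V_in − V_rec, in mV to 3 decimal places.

Step size: 10 V ÷ 2^15 = 305.18 µV.
(V_in − V_low)/LSB = (9.9812 − 0)/0.000305176 = 32706.3962 → code 32706 (floor).
V_rec = 0 + 32706·0.000305176 = 9.9810791 V.
Difference: 0.000120898 V → 0.121 mV.

0.121 mV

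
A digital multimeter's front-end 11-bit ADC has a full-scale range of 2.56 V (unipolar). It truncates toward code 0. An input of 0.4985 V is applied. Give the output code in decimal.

With 2048 levels over 2.56 V, one step is 1.250 mV.
Input sits at 398.800 steps above V_low.
Floor → code 398.

code 398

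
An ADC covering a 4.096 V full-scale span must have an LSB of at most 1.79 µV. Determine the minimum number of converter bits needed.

Number of steps required ≥ 4.096 V / 1.79 µV = 2288268.16.
Need 2^N ≥ 2288268.16; 2^21 = 2097152, 2^22 = 4194304.
Minimum N = 22.

22 bits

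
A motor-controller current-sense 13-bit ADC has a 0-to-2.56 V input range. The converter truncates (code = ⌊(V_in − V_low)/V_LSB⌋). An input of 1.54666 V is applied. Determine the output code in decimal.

LSB = 2.56 V / 8192 = 312.50 µV.
(V_in − V_low)/LSB = (1.54666 − 0) / 0.0003125 = 4949.312.
So the output code is 4949.

code 4949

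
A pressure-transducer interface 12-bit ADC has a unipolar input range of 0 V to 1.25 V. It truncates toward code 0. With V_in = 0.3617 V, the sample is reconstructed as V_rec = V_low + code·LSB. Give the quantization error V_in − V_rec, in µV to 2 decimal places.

66.70 µV

One LSB is 1.25 V / 4096 = 305.18 µV.
(0.3617 − 0)/0.000305176 = 1185.2186; ⌊·⌋ gives code 1185.
Code 1185 maps back to 0 + 1185×0.000305176 V = 0.3616333 V.
Error = 0.3617 − 0.3616333 = 6.66992e-05 V = 66.70 µV.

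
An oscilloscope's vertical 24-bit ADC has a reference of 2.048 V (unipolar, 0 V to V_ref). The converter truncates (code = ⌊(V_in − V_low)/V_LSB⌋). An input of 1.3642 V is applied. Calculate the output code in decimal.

code 11175526

Full-scale span = 2.048 V; LSB = 2.048/2^24 = 0.12 µV.
Input sits at 11175526.400 steps above V_low.
Floor → code 11175526.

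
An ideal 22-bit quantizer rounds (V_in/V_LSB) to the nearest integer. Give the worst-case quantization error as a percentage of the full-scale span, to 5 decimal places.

0.00001 %

Rounding → worst-case error = ½ LSB = V_FS/2^23, so 100/8388608 = 1.19209e-05 % of full scale.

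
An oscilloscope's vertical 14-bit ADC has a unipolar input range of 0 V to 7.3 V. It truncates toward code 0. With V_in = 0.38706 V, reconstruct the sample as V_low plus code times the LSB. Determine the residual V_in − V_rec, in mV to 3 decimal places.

0.317 mV

LSB = 7.3/2^14 = 445.56 µV.
Scaled input = 868.7111 LSBs, so code = 868.
V_rec = 0 + 868·0.000445557 = 0.38674316 V.
Difference: 0.000316836 V → 0.317 mV.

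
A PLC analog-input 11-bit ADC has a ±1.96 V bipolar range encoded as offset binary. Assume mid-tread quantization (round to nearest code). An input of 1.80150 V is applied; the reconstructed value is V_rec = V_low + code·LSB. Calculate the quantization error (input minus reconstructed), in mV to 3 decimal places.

0.367 mV

LSB = 3.92/2^11 = 1.914 mV.
(V_in − V_low)/LSB = (1.80150 − (−1.96))/0.00191406 = 1965.1918 → code 1965 (round).
Reconstructed: 1.8011328 V.
Difference: 0.000367188 V → 0.367 mV.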